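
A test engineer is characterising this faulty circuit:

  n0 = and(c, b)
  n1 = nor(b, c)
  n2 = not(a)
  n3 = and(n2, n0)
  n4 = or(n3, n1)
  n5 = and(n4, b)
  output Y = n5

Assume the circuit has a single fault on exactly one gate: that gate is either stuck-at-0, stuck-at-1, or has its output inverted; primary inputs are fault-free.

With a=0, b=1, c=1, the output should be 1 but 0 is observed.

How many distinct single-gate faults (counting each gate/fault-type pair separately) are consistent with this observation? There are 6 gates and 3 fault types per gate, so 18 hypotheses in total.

Fault-free: n0=1, n1=0, n2=1, n3=1, n4=1, n5=1 → 1. Observed 0.
  n0: stuck-at-0, inverted output ✓; others ✗
  n1: none of the 3 fault types match ✗
  n2: stuck-at-0, inverted output ✓; others ✗
  n3: stuck-at-0, inverted output ✓; others ✗
  n4: stuck-at-0, inverted output ✓; others ✗
  n5: stuck-at-0, inverted output ✓; others ✗
Consistent faults: {n0 stuck-at-0, n0 inverted output, n2 stuck-at-0, n2 inverted output, n3 stuck-at-0, n3 inverted output, n4 stuck-at-0, n4 inverted output, n5 stuck-at-0, n5 inverted output} — 10 in all.

10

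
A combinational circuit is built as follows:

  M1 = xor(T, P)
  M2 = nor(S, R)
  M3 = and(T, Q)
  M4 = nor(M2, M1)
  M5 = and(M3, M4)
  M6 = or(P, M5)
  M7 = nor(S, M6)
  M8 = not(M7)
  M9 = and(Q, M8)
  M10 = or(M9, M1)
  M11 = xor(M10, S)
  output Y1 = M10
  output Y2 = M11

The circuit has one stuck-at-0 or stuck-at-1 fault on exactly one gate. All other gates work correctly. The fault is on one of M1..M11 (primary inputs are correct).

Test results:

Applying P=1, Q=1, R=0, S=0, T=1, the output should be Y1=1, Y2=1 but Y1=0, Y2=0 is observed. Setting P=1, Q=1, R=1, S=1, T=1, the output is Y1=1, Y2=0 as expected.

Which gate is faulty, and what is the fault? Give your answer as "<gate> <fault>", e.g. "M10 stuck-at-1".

M6 stuck-at-0

Fault-free values for test 1 (P=1, Q=1, R=0, S=0, T=1): M1=0, M2=1, M3=1, M4=0, M5=0, M6=1, M7=0, M8=1, M9=1, M10=1, M11=1, giving Y1=1, Y2=1. Observed Y1=0, Y2=0.
Test 1: faults giving observed Y1=0, Y2=0 are {M6 stuck-at-0, M7 stuck-at-1, M8 stuck-at-0, M9 stuck-at-0, M10 stuck-at-0}.
Test 2 (P=1, Q=1, R=1, S=1, T=1): fault-free M1=0, M2=0, M3=1, M4=1, M5=1, M6=1, M7=0, M8=1, M9=1, M10=1, M11=0 → Y1=1, Y2=0; observed Y1=1, Y2=0. Eliminates M7 stuck-at-1, M8 stuck-at-0, M9 stuck-at-0, M10 stuck-at-0.
Only M6 stuck-at-0 is consistent with every test.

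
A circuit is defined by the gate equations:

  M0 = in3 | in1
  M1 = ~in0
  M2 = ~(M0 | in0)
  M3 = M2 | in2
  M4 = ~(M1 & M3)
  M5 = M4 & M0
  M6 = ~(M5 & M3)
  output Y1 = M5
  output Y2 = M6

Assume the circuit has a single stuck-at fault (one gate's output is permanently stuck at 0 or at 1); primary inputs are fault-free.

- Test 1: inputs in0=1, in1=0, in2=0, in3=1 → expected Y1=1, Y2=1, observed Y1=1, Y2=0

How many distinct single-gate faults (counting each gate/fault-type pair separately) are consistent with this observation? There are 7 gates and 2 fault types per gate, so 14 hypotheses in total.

3

Fault-free: M0=1, M1=0, M2=0, M3=0, M4=1, M5=1, M6=1 → Y1=1, Y2=1. Observed Y1=1, Y2=0.
  M0 stuck-at-0: output Y1=0, Y2=1 ✗
  M0 stuck-at-1: output Y1=1, Y2=1 ✗
  M1 stuck-at-0: output Y1=1, Y2=1 ✗
  M1 stuck-at-1: output Y1=1, Y2=1 ✗
  M2 stuck-at-0: output Y1=1, Y2=1 ✗
  M2 stuck-at-1: output Y1=1, Y2=0 ✓
  M3 stuck-at-0: output Y1=1, Y2=1 ✗
  M3 stuck-at-1: output Y1=1, Y2=0 ✓
  M4 stuck-at-0: output Y1=0, Y2=1 ✗
  M4 stuck-at-1: output Y1=1, Y2=1 ✗
  M5 stuck-at-0: output Y1=0, Y2=1 ✗
  M5 stuck-at-1: output Y1=1, Y2=1 ✗
  M6 stuck-at-0: output Y1=1, Y2=0 ✓
  M6 stuck-at-1: output Y1=1, Y2=1 ✗
Consistent faults: {M2 stuck-at-1, M3 stuck-at-1, M6 stuck-at-0} — 3 in all.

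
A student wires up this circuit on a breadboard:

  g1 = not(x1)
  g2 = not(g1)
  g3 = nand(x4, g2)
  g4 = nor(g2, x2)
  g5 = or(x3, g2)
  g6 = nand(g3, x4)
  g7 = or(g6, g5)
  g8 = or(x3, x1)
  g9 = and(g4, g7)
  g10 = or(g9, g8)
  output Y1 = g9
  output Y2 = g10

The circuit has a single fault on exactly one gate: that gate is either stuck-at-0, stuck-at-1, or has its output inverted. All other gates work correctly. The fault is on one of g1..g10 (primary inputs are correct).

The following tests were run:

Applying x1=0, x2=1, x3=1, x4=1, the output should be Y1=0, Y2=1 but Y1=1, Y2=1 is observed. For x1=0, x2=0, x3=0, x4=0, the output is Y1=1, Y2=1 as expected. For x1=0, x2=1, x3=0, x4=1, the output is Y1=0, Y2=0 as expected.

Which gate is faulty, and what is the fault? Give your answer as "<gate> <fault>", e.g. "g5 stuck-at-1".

g4 stuck-at-1

Fault-free values for test 1 (x1=0, x2=1, x3=1, x4=1): g1=1, g2=0, g3=1, g4=0, g5=1, g6=0, g7=1, g8=1, g9=0, g10=1, giving Y1=0, Y2=1. Observed Y1=1, Y2=1.
Test 1: faults giving observed Y1=1, Y2=1 are {g4 stuck-at-1, g4 inverted output, g9 stuck-at-1, g9 inverted output}.
Test 2 (x1=0, x2=0, x3=0, x4=0): fault-free g1=1, g2=0, g3=1, g4=1, g5=0, g6=1, g7=1, g8=0, g9=1, g10=1 → Y1=1, Y2=1; observed Y1=1, Y2=1. Eliminates g4 inverted output, g9 inverted output.
Test 3 (x1=0, x2=1, x3=0, x4=1): fault-free g1=1, g2=0, g3=1, g4=0, g5=0, g6=0, g7=0, g8=0, g9=0, g10=0 → Y1=0, Y2=0; observed Y1=0, Y2=0. Eliminates g9 stuck-at-1.
Only g4 stuck-at-1 is consistent with every test.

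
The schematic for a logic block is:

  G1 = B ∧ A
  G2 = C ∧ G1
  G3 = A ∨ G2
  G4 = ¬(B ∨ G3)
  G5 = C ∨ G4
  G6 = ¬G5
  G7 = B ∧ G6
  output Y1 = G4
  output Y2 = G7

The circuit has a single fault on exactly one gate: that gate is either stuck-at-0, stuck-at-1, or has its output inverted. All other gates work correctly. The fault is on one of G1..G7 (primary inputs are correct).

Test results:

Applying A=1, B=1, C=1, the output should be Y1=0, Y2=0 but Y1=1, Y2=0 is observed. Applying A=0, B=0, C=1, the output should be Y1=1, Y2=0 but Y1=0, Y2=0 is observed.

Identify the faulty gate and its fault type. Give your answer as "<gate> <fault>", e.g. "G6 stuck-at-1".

Fault-free values for test 1 (A=1, B=1, C=1): G1=1, G2=1, G3=1, G4=0, G5=1, G6=0, G7=0, giving Y1=0, Y2=0. Observed Y1=1, Y2=0.
Test 1: faults giving observed Y1=1, Y2=0 are {G4 stuck-at-1, G4 inverted output}.
Test 2 (A=0, B=0, C=1): fault-free G1=0, G2=0, G3=0, G4=1, G5=1, G6=0, G7=0 → Y1=1, Y2=0; observed Y1=0, Y2=0. Eliminates G4 stuck-at-1.
Only G4 inverted output is consistent with every test.

G4 inverted output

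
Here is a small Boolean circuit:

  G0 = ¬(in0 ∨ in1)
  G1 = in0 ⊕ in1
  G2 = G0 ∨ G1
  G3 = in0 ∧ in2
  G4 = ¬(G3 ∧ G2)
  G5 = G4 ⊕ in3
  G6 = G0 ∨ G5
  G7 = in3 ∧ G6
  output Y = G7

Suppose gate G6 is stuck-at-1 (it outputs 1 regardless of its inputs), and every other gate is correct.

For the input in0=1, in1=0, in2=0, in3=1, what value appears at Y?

1

Propagate with G6 forced: G0=0, G1=1, G2=1, G3=0, G4=1, G5=0, G6=1 [stuck-at-1], G7=1.
So Y = 1. (Without the fault it would be 0.)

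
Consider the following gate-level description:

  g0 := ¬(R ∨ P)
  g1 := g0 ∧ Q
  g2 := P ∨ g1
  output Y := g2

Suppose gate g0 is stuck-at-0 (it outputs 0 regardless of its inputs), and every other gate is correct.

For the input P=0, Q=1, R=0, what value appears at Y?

0

Propagate with g0 forced: g0=0 [stuck-at-0], g1=0, g2=0.
So Y = 0. (Without the fault it would be 1.)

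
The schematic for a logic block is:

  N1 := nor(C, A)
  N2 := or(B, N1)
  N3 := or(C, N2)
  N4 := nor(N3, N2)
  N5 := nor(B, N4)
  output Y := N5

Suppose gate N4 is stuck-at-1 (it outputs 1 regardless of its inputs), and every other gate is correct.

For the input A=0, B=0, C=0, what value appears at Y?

Propagate with N4 forced: N1=1, N2=1, N3=1, N4=1 [stuck-at-1], N5=0.
So Y = 0. (Without the fault it would be 1.)

0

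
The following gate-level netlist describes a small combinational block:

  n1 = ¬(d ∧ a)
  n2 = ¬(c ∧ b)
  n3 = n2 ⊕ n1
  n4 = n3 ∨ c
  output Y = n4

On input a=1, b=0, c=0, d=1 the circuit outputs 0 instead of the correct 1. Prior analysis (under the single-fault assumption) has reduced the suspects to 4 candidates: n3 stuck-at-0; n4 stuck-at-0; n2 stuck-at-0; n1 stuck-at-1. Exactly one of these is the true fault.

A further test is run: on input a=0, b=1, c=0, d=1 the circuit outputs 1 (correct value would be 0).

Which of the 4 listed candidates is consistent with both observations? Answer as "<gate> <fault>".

Evaluate each candidate on input a=0, b=1, c=0, d=1:
  n3 stuck-at-0: n1=1, n2=1, n3=0 [stuck-at-0], n4=0 → 0 — eliminated
  n4 stuck-at-0: n1=1, n2=1, n3=0, n4=0 [stuck-at-0] → 0 — eliminated
  n2 stuck-at-0: n1=1, n2=0 [stuck-at-0], n3=1, n4=1 → 1 — matches
  n1 stuck-at-1: n1=1 [stuck-at-1], n2=1, n3=0, n4=0 → 0 — eliminated
Only n2 stuck-at-0 reproduces the observed 1.

n2 stuck-at-0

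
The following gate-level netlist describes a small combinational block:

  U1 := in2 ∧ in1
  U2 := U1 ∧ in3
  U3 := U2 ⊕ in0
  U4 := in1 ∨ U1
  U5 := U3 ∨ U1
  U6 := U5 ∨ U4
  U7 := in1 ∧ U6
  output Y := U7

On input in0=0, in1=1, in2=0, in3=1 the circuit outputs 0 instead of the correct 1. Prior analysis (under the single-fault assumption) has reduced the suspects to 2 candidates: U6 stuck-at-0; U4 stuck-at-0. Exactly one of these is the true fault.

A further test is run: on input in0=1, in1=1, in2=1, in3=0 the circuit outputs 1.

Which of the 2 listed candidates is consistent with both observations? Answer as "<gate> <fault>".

Evaluate each candidate on input in0=1, in1=1, in2=1, in3=0:
  U6 stuck-at-0: U1=1, U2=0, U3=1, U4=1, U5=1, U6=0 [stuck-at-0], U7=0 → 0 — eliminated
  U4 stuck-at-0: U1=1, U2=0, U3=1, U4=0 [stuck-at-0], U5=1, U6=1, U7=1 → 1 — matches
Only U4 stuck-at-0 reproduces the observed 1.

U4 stuck-at-0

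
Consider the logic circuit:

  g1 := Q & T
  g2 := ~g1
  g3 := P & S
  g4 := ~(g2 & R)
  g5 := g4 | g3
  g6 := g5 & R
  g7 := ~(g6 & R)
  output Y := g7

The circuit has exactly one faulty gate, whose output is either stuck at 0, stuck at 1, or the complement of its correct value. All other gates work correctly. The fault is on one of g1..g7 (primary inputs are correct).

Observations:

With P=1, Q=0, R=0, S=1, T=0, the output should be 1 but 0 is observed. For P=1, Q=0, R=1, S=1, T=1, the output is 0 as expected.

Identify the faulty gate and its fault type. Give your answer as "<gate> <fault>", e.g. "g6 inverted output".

g7 stuck-at-0

Fault-free values for test 1 (P=1, Q=0, R=0, S=1, T=0): g1=0, g2=1, g3=1, g4=1, g5=1, g6=0, g7=1, giving Y=1. Observed 0.
Test 1: faults giving observed 0 are {g7 stuck-at-0, g7 inverted output}.
Test 2 (P=1, Q=0, R=1, S=1, T=1): fault-free g1=0, g2=1, g3=1, g4=0, g5=1, g6=1, g7=0 → 0; observed 0. Eliminates g7 inverted output.
Only g7 stuck-at-0 is consistent with every test.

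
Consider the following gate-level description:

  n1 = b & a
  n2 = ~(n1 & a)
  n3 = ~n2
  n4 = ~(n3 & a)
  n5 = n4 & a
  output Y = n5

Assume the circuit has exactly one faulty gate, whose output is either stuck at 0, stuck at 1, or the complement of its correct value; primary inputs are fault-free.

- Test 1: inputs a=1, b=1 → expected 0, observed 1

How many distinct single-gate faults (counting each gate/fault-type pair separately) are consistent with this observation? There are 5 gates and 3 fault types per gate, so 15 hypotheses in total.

Fault-free: n1=1, n2=0, n3=1, n4=0, n5=0 → 0. Observed 1.
  n1: stuck-at-0, inverted output ✓; others ✗
  n2: stuck-at-1, inverted output ✓; others ✗
  n3: stuck-at-0, inverted output ✓; others ✗
  n4: stuck-at-1, inverted output ✓; others ✗
  n5: stuck-at-1, inverted output ✓; others ✗
Consistent faults: {n1 stuck-at-0, n1 inverted output, n2 stuck-at-1, n2 inverted output, n3 stuck-at-0, n3 inverted output, n4 stuck-at-1, n4 inverted output, n5 stuck-at-1, n5 inverted output} — 10 in all.

10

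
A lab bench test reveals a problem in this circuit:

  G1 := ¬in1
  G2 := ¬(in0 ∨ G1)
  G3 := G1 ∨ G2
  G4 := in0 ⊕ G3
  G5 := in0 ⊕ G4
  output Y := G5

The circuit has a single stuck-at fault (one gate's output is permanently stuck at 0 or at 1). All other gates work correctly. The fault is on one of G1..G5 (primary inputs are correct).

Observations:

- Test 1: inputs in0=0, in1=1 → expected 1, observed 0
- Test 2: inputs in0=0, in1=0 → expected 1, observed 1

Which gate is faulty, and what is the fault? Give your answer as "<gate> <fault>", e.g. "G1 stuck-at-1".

Fault-free values for test 1 (in0=0, in1=1): G1=0, G2=1, G3=1, G4=1, G5=1, giving Y=1. Observed 0.
Test 1: faults giving observed 0 are {G2 stuck-at-0, G3 stuck-at-0, G4 stuck-at-0, G5 stuck-at-0}.
Test 2 (in0=0, in1=0): fault-free G1=1, G2=0, G3=1, G4=1, G5=1 → 1; observed 1. Eliminates G3 stuck-at-0, G4 stuck-at-0, G5 stuck-at-0.
Only G2 stuck-at-0 is consistent with every test.

G2 stuck-at-0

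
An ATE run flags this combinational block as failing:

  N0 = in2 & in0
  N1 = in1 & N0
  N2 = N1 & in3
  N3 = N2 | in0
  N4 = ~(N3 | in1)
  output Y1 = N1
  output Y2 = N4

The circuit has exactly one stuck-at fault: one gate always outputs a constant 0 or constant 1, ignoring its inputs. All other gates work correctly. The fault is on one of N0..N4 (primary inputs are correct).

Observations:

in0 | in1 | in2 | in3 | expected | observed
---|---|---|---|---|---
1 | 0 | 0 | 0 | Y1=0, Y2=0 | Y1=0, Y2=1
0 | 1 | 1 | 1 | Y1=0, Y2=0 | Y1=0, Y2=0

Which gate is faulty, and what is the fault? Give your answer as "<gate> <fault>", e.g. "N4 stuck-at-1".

N3 stuck-at-0

Fault-free values for test 1 (in0=1, in1=0, in2=0, in3=0): N0=0, N1=0, N2=0, N3=1, N4=0, giving Y1=0, Y2=0. Observed Y1=0, Y2=1.
Test 1: faults giving observed Y1=0, Y2=1 are {N3 stuck-at-0, N4 stuck-at-1}.
Test 2 (in0=0, in1=1, in2=1, in3=1): fault-free N0=0, N1=0, N2=0, N3=0, N4=0 → Y1=0, Y2=0; observed Y1=0, Y2=0. Eliminates N4 stuck-at-1.
Only N3 stuck-at-0 is consistent with every test.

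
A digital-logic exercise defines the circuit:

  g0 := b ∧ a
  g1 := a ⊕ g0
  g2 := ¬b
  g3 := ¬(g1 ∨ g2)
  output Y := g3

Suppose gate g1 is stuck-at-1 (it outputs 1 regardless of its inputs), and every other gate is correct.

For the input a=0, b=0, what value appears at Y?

0

Propagate with g1 forced: g0=0, g1=1 [stuck-at-1], g2=1, g3=0.
So Y = 0. (Same as the fault-free value — the fault is masked on this input.)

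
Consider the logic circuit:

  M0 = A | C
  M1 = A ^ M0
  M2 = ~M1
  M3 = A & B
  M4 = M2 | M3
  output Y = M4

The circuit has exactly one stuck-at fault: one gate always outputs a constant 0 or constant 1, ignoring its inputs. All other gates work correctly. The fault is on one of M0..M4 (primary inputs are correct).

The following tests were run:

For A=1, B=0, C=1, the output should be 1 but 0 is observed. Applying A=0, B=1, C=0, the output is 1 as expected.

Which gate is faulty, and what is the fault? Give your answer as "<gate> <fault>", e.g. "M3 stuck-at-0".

M0 stuck-at-0

Fault-free values for test 1 (A=1, B=0, C=1): M0=1, M1=0, M2=1, M3=0, M4=1, giving Y=1. Observed 0.
Test 1: faults giving observed 0 are {M0 stuck-at-0, M1 stuck-at-1, M2 stuck-at-0, M4 stuck-at-0}.
Test 2 (A=0, B=1, C=0): fault-free M0=0, M1=0, M2=1, M3=0, M4=1 → 1; observed 1. Eliminates M1 stuck-at-1, M2 stuck-at-0, M4 stuck-at-0.
Only M0 stuck-at-0 is consistent with every test.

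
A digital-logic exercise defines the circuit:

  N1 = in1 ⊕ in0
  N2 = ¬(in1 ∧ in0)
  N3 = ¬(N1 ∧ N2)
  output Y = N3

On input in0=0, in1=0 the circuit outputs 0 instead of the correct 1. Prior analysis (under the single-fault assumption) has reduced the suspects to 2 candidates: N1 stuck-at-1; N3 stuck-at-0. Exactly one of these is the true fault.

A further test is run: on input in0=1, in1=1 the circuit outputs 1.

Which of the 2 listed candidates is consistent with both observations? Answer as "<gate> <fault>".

N1 stuck-at-1

Evaluate each candidate on input in0=1, in1=1:
  N1 stuck-at-1: N1=1 [stuck-at-1], N2=0, N3=1 → 1 — matches
  N3 stuck-at-0: N1=0, N2=0, N3=0 [stuck-at-0] → 0 — eliminated
Only N1 stuck-at-1 reproduces the observed 1.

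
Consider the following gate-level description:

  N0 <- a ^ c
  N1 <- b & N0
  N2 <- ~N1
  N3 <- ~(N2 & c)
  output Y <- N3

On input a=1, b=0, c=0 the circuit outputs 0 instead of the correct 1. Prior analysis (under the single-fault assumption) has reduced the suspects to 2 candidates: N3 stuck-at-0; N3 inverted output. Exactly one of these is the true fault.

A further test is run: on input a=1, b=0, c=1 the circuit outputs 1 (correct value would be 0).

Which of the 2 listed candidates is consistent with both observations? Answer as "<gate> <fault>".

N3 inverted output

Evaluate each candidate on input a=1, b=0, c=1:
  N3 stuck-at-0: N0=0, N1=0, N2=1, N3=0 [stuck-at-0] → 0 — eliminated
  N3 inverted output: N0=0, N1=0, N2=1, N3=1 [inverted output] → 1 — matches
Only N3 inverted output reproduces the observed 1.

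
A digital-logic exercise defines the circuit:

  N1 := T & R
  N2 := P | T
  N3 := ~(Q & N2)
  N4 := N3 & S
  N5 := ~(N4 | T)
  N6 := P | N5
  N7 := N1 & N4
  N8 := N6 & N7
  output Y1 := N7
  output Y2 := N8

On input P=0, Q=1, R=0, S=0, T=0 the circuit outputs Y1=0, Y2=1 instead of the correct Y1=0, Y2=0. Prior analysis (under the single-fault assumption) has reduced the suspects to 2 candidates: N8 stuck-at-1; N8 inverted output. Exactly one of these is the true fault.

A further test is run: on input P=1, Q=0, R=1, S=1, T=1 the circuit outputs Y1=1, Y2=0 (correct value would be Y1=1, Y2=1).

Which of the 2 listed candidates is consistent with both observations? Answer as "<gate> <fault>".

N8 inverted output

Evaluate each candidate on input P=1, Q=0, R=1, S=1, T=1:
  N8 stuck-at-1: N1=1, N2=1, N3=1, N4=1, N5=0, N6=1, N7=1, N8=1 [stuck-at-1] → Y1=1, Y2=1 — eliminated
  N8 inverted output: N1=1, N2=1, N3=1, N4=1, N5=0, N6=1, N7=1, N8=0 [inverted output] → Y1=1, Y2=0 — matches
Only N8 inverted output reproduces the observed Y1=1, Y2=0.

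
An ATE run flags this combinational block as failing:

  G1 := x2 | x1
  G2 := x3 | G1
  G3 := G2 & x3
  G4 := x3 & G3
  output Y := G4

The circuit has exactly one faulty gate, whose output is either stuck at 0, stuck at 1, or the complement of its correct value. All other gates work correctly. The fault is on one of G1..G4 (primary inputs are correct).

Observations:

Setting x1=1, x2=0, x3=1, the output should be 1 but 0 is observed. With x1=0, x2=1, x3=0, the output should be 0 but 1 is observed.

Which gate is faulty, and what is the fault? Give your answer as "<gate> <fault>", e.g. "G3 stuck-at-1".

Fault-free values for test 1 (x1=1, x2=0, x3=1): G1=1, G2=1, G3=1, G4=1, giving Y=1. Observed 0.
Test 1: faults giving observed 0 are {G2 stuck-at-0, G2 inverted output, G3 stuck-at-0, G3 inverted output, G4 stuck-at-0, G4 inverted output}.
Test 2 (x1=0, x2=1, x3=0): fault-free G1=1, G2=1, G3=0, G4=0 → 0; observed 1. Eliminates G2 stuck-at-0, G2 inverted output, G3 stuck-at-0, G3 inverted output, G4 stuck-at-0.
Only G4 inverted output is consistent with every test.

G4 inverted output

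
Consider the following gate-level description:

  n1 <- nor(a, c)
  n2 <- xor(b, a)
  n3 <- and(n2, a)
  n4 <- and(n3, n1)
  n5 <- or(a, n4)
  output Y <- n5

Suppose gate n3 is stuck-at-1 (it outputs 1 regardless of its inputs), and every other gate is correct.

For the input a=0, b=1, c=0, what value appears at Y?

1

Propagate with n3 forced: n1=1, n2=1, n3=1 [stuck-at-1], n4=1, n5=1.
So Y = 1. (Without the fault it would be 0.)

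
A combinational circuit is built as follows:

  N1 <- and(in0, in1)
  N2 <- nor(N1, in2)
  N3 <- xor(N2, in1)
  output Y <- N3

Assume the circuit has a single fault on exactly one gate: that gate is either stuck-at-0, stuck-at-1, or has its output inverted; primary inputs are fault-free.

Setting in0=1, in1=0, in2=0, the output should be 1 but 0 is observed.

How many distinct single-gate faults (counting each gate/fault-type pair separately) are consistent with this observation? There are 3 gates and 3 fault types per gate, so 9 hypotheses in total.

6

Fault-free: N1=0, N2=1, N3=1 → 1. Observed 0.
  N1 stuck-at-0: output 1 ✗
  N1 stuck-at-1: output 0 ✓
  N1 inverted output: output 0 ✓
  N2 stuck-at-0: output 0 ✓
  N2 stuck-at-1: output 1 ✗
  N2 inverted output: output 0 ✓
  N3 stuck-at-0: output 0 ✓
  N3 stuck-at-1: output 1 ✗
  N3 inverted output: output 0 ✓
Consistent faults: {N1 stuck-at-1, N1 inverted output, N2 stuck-at-0, N2 inverted output, N3 stuck-at-0, N3 inverted output} — 6 in all.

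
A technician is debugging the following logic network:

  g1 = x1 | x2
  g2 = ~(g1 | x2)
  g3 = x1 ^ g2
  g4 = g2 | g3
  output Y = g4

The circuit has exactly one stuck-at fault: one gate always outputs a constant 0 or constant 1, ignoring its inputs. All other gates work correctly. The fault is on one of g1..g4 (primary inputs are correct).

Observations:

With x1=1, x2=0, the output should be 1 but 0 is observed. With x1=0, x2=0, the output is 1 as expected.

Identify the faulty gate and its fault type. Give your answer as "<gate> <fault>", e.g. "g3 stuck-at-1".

g3 stuck-at-0

Fault-free values for test 1 (x1=1, x2=0): g1=1, g2=0, g3=1, g4=1, giving Y=1. Observed 0.
Test 1: faults giving observed 0 are {g3 stuck-at-0, g4 stuck-at-0}.
Test 2 (x1=0, x2=0): fault-free g1=0, g2=1, g3=1, g4=1 → 1; observed 1. Eliminates g4 stuck-at-0.
Only g3 stuck-at-0 is consistent with every test.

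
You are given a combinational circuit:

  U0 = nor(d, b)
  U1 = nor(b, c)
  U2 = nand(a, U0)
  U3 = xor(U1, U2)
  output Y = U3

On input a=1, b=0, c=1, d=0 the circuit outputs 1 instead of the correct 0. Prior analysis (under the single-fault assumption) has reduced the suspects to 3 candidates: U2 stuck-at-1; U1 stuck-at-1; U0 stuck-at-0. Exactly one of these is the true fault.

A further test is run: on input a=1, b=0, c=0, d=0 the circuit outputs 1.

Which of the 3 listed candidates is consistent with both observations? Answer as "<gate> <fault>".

U1 stuck-at-1

Evaluate each candidate on input a=1, b=0, c=0, d=0:
  U2 stuck-at-1: U0=1, U1=1, U2=1 [stuck-at-1], U3=0 → 0 — eliminated
  U1 stuck-at-1: U0=1, U1=1 [stuck-at-1], U2=0, U3=1 → 1 — matches
  U0 stuck-at-0: U0=0 [stuck-at-0], U1=1, U2=1, U3=0 → 0 — eliminated
Only U1 stuck-at-1 reproduces the observed 1.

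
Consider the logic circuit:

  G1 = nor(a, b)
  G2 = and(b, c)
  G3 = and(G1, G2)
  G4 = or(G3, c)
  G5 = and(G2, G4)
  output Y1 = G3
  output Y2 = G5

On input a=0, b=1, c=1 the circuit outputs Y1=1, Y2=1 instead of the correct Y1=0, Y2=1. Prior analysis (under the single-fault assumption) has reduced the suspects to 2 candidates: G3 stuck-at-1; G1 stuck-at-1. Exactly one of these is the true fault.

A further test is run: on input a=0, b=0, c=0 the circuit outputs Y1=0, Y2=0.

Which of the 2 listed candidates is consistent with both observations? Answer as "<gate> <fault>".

Evaluate each candidate on input a=0, b=0, c=0:
  G3 stuck-at-1: G1=1, G2=0, G3=1 [stuck-at-1], G4=1, G5=0 → Y1=1, Y2=0 — eliminated
  G1 stuck-at-1: G1=1 [stuck-at-1], G2=0, G3=0, G4=0, G5=0 → Y1=0, Y2=0 — matches
Only G1 stuck-at-1 reproduces the observed Y1=0, Y2=0.

G1 stuck-at-1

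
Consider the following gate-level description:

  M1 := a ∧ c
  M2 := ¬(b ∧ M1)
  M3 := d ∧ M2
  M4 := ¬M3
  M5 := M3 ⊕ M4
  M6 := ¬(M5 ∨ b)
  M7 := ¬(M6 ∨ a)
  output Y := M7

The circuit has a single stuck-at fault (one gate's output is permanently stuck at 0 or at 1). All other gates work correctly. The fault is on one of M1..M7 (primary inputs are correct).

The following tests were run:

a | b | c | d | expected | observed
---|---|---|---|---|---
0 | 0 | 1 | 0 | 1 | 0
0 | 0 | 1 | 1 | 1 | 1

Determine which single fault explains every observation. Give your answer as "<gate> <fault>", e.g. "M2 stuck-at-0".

M4 stuck-at-0

Fault-free values for test 1 (a=0, b=0, c=1, d=0): M1=0, M2=1, M3=0, M4=1, M5=1, M6=0, M7=1, giving Y=1. Observed 0.
Test 1: faults giving observed 0 are {M4 stuck-at-0, M5 stuck-at-0, M6 stuck-at-1, M7 stuck-at-0}.
Test 2 (a=0, b=0, c=1, d=1): fault-free M1=0, M2=1, M3=1, M4=0, M5=1, M6=0, M7=1 → 1; observed 1. Eliminates M5 stuck-at-0, M6 stuck-at-1, M7 stuck-at-0.
Only M4 stuck-at-0 is consistent with every test.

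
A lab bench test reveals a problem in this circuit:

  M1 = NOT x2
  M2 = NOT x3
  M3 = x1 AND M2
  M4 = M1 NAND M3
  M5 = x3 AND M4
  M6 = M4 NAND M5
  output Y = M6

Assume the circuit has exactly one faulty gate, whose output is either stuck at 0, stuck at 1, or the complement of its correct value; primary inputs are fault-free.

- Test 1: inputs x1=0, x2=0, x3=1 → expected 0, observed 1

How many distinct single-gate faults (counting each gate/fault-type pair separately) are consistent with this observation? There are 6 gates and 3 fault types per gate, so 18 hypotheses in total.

Fault-free: M1=1, M2=0, M3=0, M4=1, M5=1, M6=0 → 0. Observed 1.
  M1: none of the 3 fault types match ✗
  M2: none of the 3 fault types match ✗
  M3: stuck-at-1, inverted output ✓; others ✗
  M4: stuck-at-0, inverted output ✓; others ✗
  M5: stuck-at-0, inverted output ✓; others ✗
  M6: stuck-at-1, inverted output ✓; others ✗
Consistent faults: {M3 stuck-at-1, M3 inverted output, M4 stuck-at-0, M4 inverted output, M5 stuck-at-0, M5 inverted output, M6 stuck-at-1, M6 inverted output} — 8 in all.

8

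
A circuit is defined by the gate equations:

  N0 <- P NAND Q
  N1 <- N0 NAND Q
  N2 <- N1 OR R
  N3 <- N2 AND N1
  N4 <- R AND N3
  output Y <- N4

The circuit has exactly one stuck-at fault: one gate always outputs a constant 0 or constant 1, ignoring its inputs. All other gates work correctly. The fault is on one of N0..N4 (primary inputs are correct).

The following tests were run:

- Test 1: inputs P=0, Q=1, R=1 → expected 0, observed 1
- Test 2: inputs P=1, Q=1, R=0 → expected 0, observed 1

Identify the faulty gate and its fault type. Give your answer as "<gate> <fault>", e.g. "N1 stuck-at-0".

Fault-free values for test 1 (P=0, Q=1, R=1): N0=1, N1=0, N2=1, N3=0, N4=0, giving Y=0. Observed 1.
Test 1: faults giving observed 1 are {N0 stuck-at-0, N1 stuck-at-1, N3 stuck-at-1, N4 stuck-at-1}.
Test 2 (P=1, Q=1, R=0): fault-free N0=0, N1=1, N2=1, N3=1, N4=0 → 0; observed 1. Eliminates N0 stuck-at-0, N1 stuck-at-1, N3 stuck-at-1.
Only N4 stuck-at-1 is consistent with every test.

N4 stuck-at-1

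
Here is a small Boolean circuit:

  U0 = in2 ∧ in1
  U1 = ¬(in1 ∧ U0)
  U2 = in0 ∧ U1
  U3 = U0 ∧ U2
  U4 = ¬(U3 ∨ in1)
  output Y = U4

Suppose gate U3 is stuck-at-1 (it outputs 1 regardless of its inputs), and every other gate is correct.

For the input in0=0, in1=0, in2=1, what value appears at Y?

0

Propagate with U3 forced: U0=0, U1=1, U2=0, U3=1 [stuck-at-1], U4=0.
So Y = 0. (Without the fault it would be 1.)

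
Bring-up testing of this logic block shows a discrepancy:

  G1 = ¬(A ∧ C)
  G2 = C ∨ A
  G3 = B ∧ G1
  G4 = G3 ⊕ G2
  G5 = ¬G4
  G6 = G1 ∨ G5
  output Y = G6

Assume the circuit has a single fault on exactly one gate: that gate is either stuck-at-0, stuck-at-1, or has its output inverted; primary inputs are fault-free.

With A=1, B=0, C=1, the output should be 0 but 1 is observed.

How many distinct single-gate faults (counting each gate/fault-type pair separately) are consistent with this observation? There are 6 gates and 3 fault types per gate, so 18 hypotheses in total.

Fault-free: G1=0, G2=1, G3=0, G4=1, G5=0, G6=0 → 0. Observed 1.
  G1: stuck-at-1, inverted output ✓; others ✗
  G2: stuck-at-0, inverted output ✓; others ✗
  G3: stuck-at-1, inverted output ✓; others ✗
  G4: stuck-at-0, inverted output ✓; others ✗
  G5: stuck-at-1, inverted output ✓; others ✗
  G6: stuck-at-1, inverted output ✓; others ✗
Consistent faults: {G1 stuck-at-1, G1 inverted output, G2 stuck-at-0, G2 inverted output, G3 stuck-at-1, G3 inverted output, G4 stuck-at-0, G4 inverted output, G5 stuck-at-1, G5 inverted output, G6 stuck-at-1, G6 inverted output} — 12 in all.

12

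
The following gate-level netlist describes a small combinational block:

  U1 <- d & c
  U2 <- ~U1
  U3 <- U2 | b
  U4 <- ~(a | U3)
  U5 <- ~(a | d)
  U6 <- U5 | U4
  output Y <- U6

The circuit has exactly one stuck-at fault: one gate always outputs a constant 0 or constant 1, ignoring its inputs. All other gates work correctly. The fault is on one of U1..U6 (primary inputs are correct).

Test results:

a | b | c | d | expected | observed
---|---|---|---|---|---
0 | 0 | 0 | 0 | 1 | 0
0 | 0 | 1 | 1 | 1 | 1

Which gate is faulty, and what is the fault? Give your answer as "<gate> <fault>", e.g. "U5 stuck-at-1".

U5 stuck-at-0

Fault-free values for test 1 (a=0, b=0, c=0, d=0): U1=0, U2=1, U3=1, U4=0, U5=1, U6=1, giving Y=1. Observed 0.
Test 1: faults giving observed 0 are {U5 stuck-at-0, U6 stuck-at-0}.
Test 2 (a=0, b=0, c=1, d=1): fault-free U1=1, U2=0, U3=0, U4=1, U5=0, U6=1 → 1; observed 1. Eliminates U6 stuck-at-0.
Only U5 stuck-at-0 is consistent with every test.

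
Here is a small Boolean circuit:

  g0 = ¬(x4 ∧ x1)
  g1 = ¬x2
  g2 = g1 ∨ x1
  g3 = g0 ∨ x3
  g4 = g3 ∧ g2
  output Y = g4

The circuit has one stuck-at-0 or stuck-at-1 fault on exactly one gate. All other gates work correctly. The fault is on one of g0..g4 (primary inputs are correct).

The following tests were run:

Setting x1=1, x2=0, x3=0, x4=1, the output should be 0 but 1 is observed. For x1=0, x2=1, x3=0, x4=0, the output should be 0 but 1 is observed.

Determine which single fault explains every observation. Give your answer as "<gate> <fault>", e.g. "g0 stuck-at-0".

Fault-free values for test 1 (x1=1, x2=0, x3=0, x4=1): g0=0, g1=1, g2=1, g3=0, g4=0, giving Y=0. Observed 1.
Test 1: faults giving observed 1 are {g0 stuck-at-1, g3 stuck-at-1, g4 stuck-at-1}.
Test 2 (x1=0, x2=1, x3=0, x4=0): fault-free g0=1, g1=0, g2=0, g3=1, g4=0 → 0; observed 1. Eliminates g0 stuck-at-1, g3 stuck-at-1.
Only g4 stuck-at-1 is consistent with every test.

g4 stuck-at-1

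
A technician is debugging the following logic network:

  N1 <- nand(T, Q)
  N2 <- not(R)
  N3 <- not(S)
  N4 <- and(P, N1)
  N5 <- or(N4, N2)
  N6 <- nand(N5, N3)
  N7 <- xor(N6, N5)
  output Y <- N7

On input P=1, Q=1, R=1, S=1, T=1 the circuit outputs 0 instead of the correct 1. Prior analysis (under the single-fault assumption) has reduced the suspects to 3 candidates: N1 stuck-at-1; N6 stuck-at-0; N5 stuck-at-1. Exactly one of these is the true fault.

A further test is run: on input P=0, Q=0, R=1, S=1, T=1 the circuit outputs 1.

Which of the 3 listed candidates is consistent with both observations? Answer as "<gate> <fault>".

Evaluate each candidate on input P=0, Q=0, R=1, S=1, T=1:
  N1 stuck-at-1: N1=1 [stuck-at-1], N2=0, N3=0, N4=0, N5=0, N6=1, N7=1 → 1 — matches
  N6 stuck-at-0: N1=1, N2=0, N3=0, N4=0, N5=0, N6=0 [stuck-at-0], N7=0 → 0 — eliminated
  N5 stuck-at-1: N1=1, N2=0, N3=0, N4=0, N5=1 [stuck-at-1], N6=1, N7=0 → 0 — eliminated
Only N1 stuck-at-1 reproduces the observed 1.

N1 stuck-at-1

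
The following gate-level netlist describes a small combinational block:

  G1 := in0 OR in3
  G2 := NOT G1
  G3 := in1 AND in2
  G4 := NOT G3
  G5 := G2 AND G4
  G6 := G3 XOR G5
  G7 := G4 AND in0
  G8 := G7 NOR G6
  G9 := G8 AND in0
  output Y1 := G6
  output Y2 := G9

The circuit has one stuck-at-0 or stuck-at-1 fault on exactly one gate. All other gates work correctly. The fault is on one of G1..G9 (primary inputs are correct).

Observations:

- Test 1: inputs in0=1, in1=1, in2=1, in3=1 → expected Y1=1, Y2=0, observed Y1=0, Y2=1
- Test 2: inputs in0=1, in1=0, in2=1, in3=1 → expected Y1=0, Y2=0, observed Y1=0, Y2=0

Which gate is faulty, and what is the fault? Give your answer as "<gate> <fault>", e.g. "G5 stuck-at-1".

G6 stuck-at-0

Fault-free values for test 1 (in0=1, in1=1, in2=1, in3=1): G1=1, G2=0, G3=1, G4=0, G5=0, G6=1, G7=0, G8=0, G9=0, giving Y1=1, Y2=0. Observed Y1=0, Y2=1.
Test 1: faults giving observed Y1=0, Y2=1 are {G5 stuck-at-1, G6 stuck-at-0}.
Test 2 (in0=1, in1=0, in2=1, in3=1): fault-free G1=1, G2=0, G3=0, G4=1, G5=0, G6=0, G7=1, G8=0, G9=0 → Y1=0, Y2=0; observed Y1=0, Y2=0. Eliminates G5 stuck-at-1.
Only G6 stuck-at-0 is consistent with every test.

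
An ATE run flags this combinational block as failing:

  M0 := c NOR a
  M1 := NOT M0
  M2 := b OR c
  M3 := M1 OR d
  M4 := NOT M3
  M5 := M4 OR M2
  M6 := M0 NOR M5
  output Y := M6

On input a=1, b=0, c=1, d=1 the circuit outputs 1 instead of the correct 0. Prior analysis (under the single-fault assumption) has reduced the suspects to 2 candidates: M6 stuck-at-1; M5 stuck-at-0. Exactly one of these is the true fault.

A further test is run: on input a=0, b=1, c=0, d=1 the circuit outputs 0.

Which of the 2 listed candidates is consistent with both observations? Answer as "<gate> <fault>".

Evaluate each candidate on input a=0, b=1, c=0, d=1:
  M6 stuck-at-1: M0=1, M1=0, M2=1, M3=1, M4=0, M5=1, M6=1 [stuck-at-1] → 1 — eliminated
  M5 stuck-at-0: M0=1, M1=0, M2=1, M3=1, M4=0, M5=0 [stuck-at-0], M6=0 → 0 — matches
Only M5 stuck-at-0 reproduces the observed 0.

M5 stuck-at-0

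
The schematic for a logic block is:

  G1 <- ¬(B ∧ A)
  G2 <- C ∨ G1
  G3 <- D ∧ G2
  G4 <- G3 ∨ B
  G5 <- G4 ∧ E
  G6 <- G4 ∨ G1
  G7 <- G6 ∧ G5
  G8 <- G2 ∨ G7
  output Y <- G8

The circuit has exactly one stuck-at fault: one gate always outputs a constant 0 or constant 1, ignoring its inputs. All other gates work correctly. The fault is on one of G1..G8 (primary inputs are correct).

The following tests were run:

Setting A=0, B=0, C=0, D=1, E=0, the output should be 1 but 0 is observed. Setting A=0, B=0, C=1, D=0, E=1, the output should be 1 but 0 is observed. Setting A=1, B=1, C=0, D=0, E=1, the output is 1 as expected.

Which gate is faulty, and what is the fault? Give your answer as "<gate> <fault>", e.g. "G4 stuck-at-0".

Fault-free values for test 1 (A=0, B=0, C=0, D=1, E=0): G1=1, G2=1, G3=1, G4=1, G5=0, G6=1, G7=0, G8=1, giving Y=1. Observed 0.
Test 1: faults giving observed 0 are {G1 stuck-at-0, G2 stuck-at-0, G8 stuck-at-0}.
Test 2 (A=0, B=0, C=1, D=0, E=1): fault-free G1=1, G2=1, G3=0, G4=0, G5=0, G6=1, G7=0, G8=1 → 1; observed 0. Eliminates G1 stuck-at-0.
Test 3 (A=1, B=1, C=0, D=0, E=1): fault-free G1=0, G2=0, G3=0, G4=1, G5=1, G6=1, G7=1, G8=1 → 1; observed 1. Eliminates G8 stuck-at-0.
Only G2 stuck-at-0 is consistent with every test.

G2 stuck-at-0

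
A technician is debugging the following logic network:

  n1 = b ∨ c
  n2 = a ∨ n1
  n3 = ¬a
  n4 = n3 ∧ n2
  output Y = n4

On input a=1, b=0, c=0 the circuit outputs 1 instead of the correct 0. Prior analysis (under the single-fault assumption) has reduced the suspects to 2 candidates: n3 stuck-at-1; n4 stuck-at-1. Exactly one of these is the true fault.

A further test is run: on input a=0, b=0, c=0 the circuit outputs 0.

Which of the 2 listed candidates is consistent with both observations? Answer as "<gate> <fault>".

Evaluate each candidate on input a=0, b=0, c=0:
  n3 stuck-at-1: n1=0, n2=0, n3=1 [stuck-at-1], n4=0 → 0 — matches
  n4 stuck-at-1: n1=0, n2=0, n3=1, n4=1 [stuck-at-1] → 1 — eliminated
Only n3 stuck-at-1 reproduces the observed 0.

n3 stuck-at-1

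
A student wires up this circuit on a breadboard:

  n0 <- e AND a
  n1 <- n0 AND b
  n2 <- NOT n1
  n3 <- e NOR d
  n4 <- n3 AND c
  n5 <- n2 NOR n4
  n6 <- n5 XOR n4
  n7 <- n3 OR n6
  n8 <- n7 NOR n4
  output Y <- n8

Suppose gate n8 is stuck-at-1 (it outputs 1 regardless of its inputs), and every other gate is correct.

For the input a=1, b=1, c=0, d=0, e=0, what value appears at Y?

Propagate with n8 forced: n0=0, n1=0, n2=1, n3=1, n4=0, n5=0, n6=0, n7=1, n8=1 [stuck-at-1].
So Y = 1. (Without the fault it would be 0.)

1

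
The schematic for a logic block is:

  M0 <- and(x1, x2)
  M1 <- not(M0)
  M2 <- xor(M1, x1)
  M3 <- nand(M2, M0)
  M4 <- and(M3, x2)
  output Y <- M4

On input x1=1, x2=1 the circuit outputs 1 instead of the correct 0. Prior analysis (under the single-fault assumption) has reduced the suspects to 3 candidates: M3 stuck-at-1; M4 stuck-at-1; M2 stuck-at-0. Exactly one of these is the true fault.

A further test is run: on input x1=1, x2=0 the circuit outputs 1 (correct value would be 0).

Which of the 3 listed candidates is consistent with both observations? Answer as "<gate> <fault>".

M4 stuck-at-1

Evaluate each candidate on input x1=1, x2=0:
  M3 stuck-at-1: M0=0, M1=1, M2=0, M3=1 [stuck-at-1], M4=0 → 0 — eliminated
  M4 stuck-at-1: M0=0, M1=1, M2=0, M3=1, M4=1 [stuck-at-1] → 1 — matches
  M2 stuck-at-0: M0=0, M1=1, M2=0 [stuck-at-0], M3=1, M4=0 → 0 — eliminated
Only M4 stuck-at-1 reproduces the observed 1.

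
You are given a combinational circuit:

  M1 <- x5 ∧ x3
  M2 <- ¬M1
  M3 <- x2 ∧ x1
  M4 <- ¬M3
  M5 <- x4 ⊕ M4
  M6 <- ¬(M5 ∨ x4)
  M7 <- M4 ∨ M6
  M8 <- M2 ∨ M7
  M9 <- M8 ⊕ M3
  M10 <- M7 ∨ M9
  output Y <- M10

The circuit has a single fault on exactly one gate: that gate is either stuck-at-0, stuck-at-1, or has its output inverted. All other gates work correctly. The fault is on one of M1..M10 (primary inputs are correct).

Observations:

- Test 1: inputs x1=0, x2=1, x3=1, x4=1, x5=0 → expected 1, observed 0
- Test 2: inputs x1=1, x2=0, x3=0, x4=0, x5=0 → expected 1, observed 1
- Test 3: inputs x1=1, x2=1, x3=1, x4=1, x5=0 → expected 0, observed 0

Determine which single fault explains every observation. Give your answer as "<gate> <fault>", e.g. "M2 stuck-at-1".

M3 stuck-at-1

Fault-free values for test 1 (x1=0, x2=1, x3=1, x4=1, x5=0): M1=0, M2=1, M3=0, M4=1, M5=0, M6=0, M7=1, M8=1, M9=1, M10=1, giving Y=1. Observed 0.
Test 1: faults giving observed 0 are {M3 stuck-at-1, M3 inverted output, M10 stuck-at-0, M10 inverted output}.
Test 2 (x1=1, x2=0, x3=0, x4=0, x5=0): fault-free M1=0, M2=1, M3=0, M4=1, M5=1, M6=0, M7=1, M8=1, M9=1, M10=1 → 1; observed 1. Eliminates M10 stuck-at-0, M10 inverted output.
Test 3 (x1=1, x2=1, x3=1, x4=1, x5=0): fault-free M1=0, M2=1, M3=1, M4=0, M5=1, M6=0, M7=0, M8=1, M9=0, M10=0 → 0; observed 0. Eliminates M3 inverted output.
Only M3 stuck-at-1 is consistent with every test.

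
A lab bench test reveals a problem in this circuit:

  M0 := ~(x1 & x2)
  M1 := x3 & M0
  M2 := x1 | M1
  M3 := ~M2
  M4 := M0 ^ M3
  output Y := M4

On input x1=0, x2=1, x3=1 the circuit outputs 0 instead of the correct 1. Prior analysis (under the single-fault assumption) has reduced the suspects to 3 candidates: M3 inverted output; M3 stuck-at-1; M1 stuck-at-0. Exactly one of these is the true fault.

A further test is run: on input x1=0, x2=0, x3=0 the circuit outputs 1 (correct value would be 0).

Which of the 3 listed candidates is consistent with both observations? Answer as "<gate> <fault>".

M3 inverted output

Evaluate each candidate on input x1=0, x2=0, x3=0:
  M3 inverted output: M0=1, M1=0, M2=0, M3=0 [inverted output], M4=1 → 1 — matches
  M3 stuck-at-1: M0=1, M1=0, M2=0, M3=1 [stuck-at-1], M4=0 → 0 — eliminated
  M1 stuck-at-0: M0=1, M1=0 [stuck-at-0], M2=0, M3=1, M4=0 → 0 — eliminated
Only M3 inverted output reproduces the observed 1.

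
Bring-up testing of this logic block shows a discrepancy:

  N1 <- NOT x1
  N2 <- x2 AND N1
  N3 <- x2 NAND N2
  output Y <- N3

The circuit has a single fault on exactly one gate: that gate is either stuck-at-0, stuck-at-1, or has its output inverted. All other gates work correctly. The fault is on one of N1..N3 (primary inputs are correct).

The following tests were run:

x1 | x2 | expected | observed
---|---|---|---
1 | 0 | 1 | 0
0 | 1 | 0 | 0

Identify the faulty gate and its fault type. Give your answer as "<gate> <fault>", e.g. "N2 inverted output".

Fault-free values for test 1 (x1=1, x2=0): N1=0, N2=0, N3=1, giving Y=1. Observed 0.
Test 1: faults giving observed 0 are {N3 stuck-at-0, N3 inverted output}.
Test 2 (x1=0, x2=1): fault-free N1=1, N2=1, N3=0 → 0; observed 0. Eliminates N3 inverted output.
Only N3 stuck-at-0 is consistent with every test.

N3 stuck-at-0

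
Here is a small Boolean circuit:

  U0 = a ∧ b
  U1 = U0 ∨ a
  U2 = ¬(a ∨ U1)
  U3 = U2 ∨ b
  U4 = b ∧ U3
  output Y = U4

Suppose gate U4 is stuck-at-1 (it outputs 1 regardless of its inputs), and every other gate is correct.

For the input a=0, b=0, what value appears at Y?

Propagate with U4 forced: U0=0, U1=0, U2=1, U3=1, U4=1 [stuck-at-1].
So Y = 1. (Without the fault it would be 0.)

1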